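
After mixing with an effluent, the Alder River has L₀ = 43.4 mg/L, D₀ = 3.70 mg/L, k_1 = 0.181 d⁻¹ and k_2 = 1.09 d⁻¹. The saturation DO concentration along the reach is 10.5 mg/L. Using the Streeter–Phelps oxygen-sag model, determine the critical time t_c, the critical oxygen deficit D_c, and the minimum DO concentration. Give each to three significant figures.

At the critical point dD/dt = 0, so k_1 L₀ e^(−k_1 t) = k_2 D. Substituting D(t) from the Streeter–Phelps equation and solving for t gives
t_c = ln[(k_2/k_1)(1 − D₀(k_2−k_1)/(k_1 L₀))] / (k_2−k_1).
Here k_2−k_1 = 0.9090 d⁻¹ and 1 − D₀(k_2−k_1)/(k_1 L₀) = 1 − 3.70×0.9090/(0.181×43.4) = 0.5718, so
t_c = ln(6.022 × 0.5718) / 0.9090 = 1.237 / 0.9090 = 1.360 d.
D_c = (k_1/k_2) L₀ e^(−k_1 t_c) = (0.181/1.09) × 43.4 × e^(−0.181×1.360) = 0.1661 × 43.4 × 0.7817 = 5.634 mg/L.
Minimum DO = C_s − D_c = 10.5 − 5.634 = 4.866 mg/L.

t_c ≈ 1.36 d; D_c ≈ 5.63 mg/L; min DO ≈ 4.87 mg/L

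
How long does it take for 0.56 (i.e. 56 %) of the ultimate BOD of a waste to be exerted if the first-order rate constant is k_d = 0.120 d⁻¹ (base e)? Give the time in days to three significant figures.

t ≈ 6.84 d

y/L₀ = 1 − e^(−k_d t) = 0.56 ⇒ e^(−k_d t) = 0.440
t = −ln(0.440) / 0.120 = 0.8210 / 0.120 = 6.842 d.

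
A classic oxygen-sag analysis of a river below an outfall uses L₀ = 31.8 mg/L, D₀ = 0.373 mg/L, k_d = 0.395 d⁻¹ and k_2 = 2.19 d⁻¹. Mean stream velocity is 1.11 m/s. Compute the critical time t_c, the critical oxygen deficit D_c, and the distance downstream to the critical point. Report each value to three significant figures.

At the critical point dD/dt = 0, so k_d L₀ e^(−k_d t) = k_2 D. Substituting D(t) from the Streeter–Phelps equation and solving for t gives
t_c = ln[(k_2/k_d)(1 − D₀(k_2−k_d)/(k_d L₀))] / (k_2−k_d).
Here k_2−k_d = 1.795 d⁻¹ and 1 − D₀(k_2−k_d)/(k_d L₀) = 1 − 0.373×1.795/(0.395×31.8) = 0.9467, so
t_c = ln(5.544 × 0.9467) / 1.795 = 1.658 / 1.795 = 0.9237 d.
D_c = (k_d/k_2) L₀ e^(−k_d t_c) = (0.395/2.19) × 31.8 × e^(−0.395×0.9237) = 0.1804 × 31.8 × 0.6943 = 3.982 mg/L.
x_c = v t_c = 1.11 m/s × 0.9237 d × 86400 s/d = 88580 m ≈ 88.6 km.

t_c ≈ 0.924 d; D_c ≈ 3.98 mg/L; x_c ≈ 88.6 km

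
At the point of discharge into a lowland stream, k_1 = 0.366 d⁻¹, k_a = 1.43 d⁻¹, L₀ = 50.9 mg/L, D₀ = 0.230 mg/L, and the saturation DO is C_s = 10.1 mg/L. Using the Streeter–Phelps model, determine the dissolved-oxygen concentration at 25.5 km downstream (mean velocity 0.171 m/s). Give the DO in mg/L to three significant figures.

Travel time t = x/v = 25.5 km / (0.171 m/s) = 25500 m / 0.171 m/s = 149100 s = 1.726 d.
k_1 L₀/(k_a−k_1) = 0.366×50.9/(1.43−0.366) = 18.63/1.064 = 17.51 mg/L.
e^(−k_1 t) = e^(−0.366×1.726) = 0.5317; e^(−k_a t) = e^(−1.43×1.726) = 0.08474.
D = 17.51 × (0.5317 − 0.08474) + 0.230 × 0.08474 = 7.825 + 0.01949 = 7.845 mg/L.
DO = C_s − D = 10.1 − 7.845 = 2.255 mg/L.

DO ≈ 2.26 mg/L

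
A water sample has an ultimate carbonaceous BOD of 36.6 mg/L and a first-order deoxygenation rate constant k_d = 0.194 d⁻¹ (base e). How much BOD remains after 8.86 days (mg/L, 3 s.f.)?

L_t = L₀ e^(−k_d t) = 36.6 × e^(−0.194×8.86) = 36.6 × 0.1793 = 6.561 mg/L.

L ≈ 6.56 mg/L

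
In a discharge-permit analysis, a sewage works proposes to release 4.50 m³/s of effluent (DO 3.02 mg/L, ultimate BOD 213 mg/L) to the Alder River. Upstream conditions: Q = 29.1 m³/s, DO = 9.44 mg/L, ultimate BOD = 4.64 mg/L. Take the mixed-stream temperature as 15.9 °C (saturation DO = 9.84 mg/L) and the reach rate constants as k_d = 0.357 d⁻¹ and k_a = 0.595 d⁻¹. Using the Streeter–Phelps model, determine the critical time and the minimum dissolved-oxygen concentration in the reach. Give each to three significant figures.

Mixed DO = (29.1×9.44 + 4.50×3.02)/(29.1+4.50) = 288.3/33.60 = 8.580 mg/L.
Mixed L₀ = (29.1×4.64 + 4.50×213)/(33.60) = 1094/33.60 = 32.55 mg/L.
Initial deficit D₀ = C_s − DO₀ = 9.84 − 8.580 = 1.260 mg/L.
t_c = (1/0.2380) ln[(0.595/0.357)(1 − 1.260×0.2380/(0.357×32.55))] = 4.202 × ln(1.624) = 2.036 d.
D_c = (0.357/0.595) × 32.55 × e^(−0.357×2.036) = 0.6000 × 32.55 × 0.4833 = 9.438 mg/L.
Minimum DO = 9.84 − 9.438 = 0.4016 mg/L.

t_c ≈ 2.04 d; minimum DO ≈ 0.402 mg/L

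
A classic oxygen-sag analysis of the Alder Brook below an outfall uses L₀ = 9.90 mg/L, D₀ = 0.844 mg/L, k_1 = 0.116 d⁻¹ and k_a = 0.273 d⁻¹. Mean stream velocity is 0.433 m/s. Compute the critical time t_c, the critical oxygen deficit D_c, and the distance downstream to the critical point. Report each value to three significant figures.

t_c ≈ 4.67 d; D_c ≈ 2.45 mg/L; x_c ≈ 175 km

At the critical point dD/dt = 0, so k_1 L₀ e^(−k_1 t) = k_a D. Substituting D(t) from the Streeter–Phelps equation and solving for t gives
t_c = ln[(k_a/k_1)(1 − D₀(k_a−k_1)/(k_1 L₀))] / (k_a−k_1).
Here k_a−k_1 = 0.1570 d⁻¹ and 1 − D₀(k_a−k_1)/(k_1 L₀) = 1 − 0.844×0.1570/(0.116×9.90) = 0.8846, so
t_c = ln(2.353 × 0.8846) / 0.1570 = 0.7333 / 0.1570 = 4.671 d.
D_c = (k_1/k_a) L₀ e^(−k_1 t_c) = (0.116/0.273) × 9.90 × e^(−0.116×4.671) = 0.4249 × 9.90 × 0.5817 = 2.447 mg/L.
x_c = v t_c = 0.433 m/s × 4.671 d × 86400 s/d = 174700 m ≈ 175 km.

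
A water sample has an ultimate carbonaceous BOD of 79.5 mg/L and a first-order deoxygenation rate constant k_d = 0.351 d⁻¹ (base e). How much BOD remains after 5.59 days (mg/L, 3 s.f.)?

L_t = L₀ e^(−k_d t) = 79.5 × e^(−0.351×5.59) = 79.5 × 0.1406 = 11.17 mg/L.

L ≈ 11.2 mg/L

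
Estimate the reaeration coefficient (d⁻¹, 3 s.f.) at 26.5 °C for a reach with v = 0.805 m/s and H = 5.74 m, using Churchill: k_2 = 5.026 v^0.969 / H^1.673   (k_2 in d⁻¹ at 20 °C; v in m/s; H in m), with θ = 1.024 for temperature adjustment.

k_2 ≈ 0.255 d⁻¹

k_2(20) = 5.026 × 0.805^0.969 / 5.74^1.673 = 5.026 × 0.8104 / 18.61 = 0.2189 d⁻¹.
k_2(26.5) = 0.2189 × 1.024^(26.5−20) = 0.2189 × 1.167 = 0.2554 d⁻¹.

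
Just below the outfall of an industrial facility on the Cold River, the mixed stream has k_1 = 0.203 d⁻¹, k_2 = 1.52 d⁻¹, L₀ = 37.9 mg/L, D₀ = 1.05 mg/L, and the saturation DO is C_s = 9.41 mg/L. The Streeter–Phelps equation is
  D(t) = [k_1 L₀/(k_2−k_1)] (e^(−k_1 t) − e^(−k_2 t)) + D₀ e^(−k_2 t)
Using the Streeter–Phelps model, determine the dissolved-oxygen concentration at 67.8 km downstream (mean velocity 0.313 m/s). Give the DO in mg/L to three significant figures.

Travel time t = x/v = 67.8 km / (0.313 m/s) = 67800 m / 0.313 m/s = 216600 s = 2.507 d.
k_1 L₀/(k_2−k_1) = 0.203×37.9/(1.52−0.203) = 7.694/1.317 = 5.842 mg/L.
e^(−k_1 t) = e^(−0.203×2.507) = 0.6011; e^(−k_2 t) = e^(−1.52×2.507) = 0.02213.
D = 5.842 × (0.6011 − 0.02213) + 1.05 × 0.02213 = 3.382 + 0.02324 = 3.406 mg/L.
DO = C_s − D = 9.41 − 3.406 = 6.004 mg/L.

DO ≈ 6.00 mg/L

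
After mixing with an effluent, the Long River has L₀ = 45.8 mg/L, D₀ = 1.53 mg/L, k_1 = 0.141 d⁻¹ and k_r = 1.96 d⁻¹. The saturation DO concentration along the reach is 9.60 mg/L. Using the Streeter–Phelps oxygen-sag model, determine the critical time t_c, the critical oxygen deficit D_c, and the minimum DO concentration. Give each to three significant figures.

t_c = [1/(k_r−k_1)] ln[(k_r/k_1)(1 − D₀(k_r−k_1)/(k_1 L₀))]
= [1/(1.96−0.141)] ln[(1.96/0.141)(1 − 1.53×1.819/(0.141×45.8))]
= (1/1.819) ln[13.90 × 0.5690] = 0.5498 × ln(7.910) = 0.5498 × 2.068 = 1.137 d.
D_c = (k_1/k_r) L₀ e^(−k_1 t_c) = (0.141/1.96) × 45.8 × e^(−0.141×1.137) = 0.07194 × 45.8 × 0.8519 = 2.807 mg/L.
Minimum DO = C_s − D_c = 9.60 − 2.807 = 6.793 mg/L.

t_c ≈ 1.14 d; D_c ≈ 2.81 mg/L; min DO ≈ 6.79 mg/L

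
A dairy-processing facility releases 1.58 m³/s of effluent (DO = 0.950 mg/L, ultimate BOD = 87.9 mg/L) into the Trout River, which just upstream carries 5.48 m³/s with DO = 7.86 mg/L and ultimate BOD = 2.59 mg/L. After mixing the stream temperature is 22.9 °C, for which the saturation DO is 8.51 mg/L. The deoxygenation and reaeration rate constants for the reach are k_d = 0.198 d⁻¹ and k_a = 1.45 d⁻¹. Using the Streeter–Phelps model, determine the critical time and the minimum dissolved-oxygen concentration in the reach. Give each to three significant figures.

Mixed DO = (5.48×7.86 + 1.58×0.950)/(5.48+1.58) = 44.57/7.060 = 6.314 mg/L.
Mixed L₀ = (5.48×2.59 + 1.58×87.9)/(7.060) = 153.1/7.060 = 21.68 mg/L.
Initial deficit D₀ = C_s − DO₀ = 8.51 − 6.314 = 2.196 mg/L.
t_c = (1/1.252) ln[(1.45/0.198)(1 − 2.196×1.252/(0.198×21.68))] = 0.7987 × ln(2.632) = 0.7730 d.
D_c = (0.198/1.45) × 21.68 × e^(−0.198×0.7730) = 0.1366 × 21.68 × 0.8581 = 2.541 mg/L.
Minimum DO = 8.51 − 2.541 = 5.969 mg/L.

t_c ≈ 0.773 d; minimum DO ≈ 5.97 mg/L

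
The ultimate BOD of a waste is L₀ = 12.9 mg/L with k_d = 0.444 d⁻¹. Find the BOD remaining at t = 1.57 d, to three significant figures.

L_t = L₀ e^(−k_d t) = 12.9 × e^(−0.444×1.57) = 12.9 × 0.4980 = 6.425 mg/L.

L ≈ 6.42 mg/L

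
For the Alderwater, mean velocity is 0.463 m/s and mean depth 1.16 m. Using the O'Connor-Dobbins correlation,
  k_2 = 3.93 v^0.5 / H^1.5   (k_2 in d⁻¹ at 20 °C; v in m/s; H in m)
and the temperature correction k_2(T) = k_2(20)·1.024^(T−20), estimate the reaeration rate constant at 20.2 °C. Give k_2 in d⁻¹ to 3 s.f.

k_2 ≈ 2.15 d⁻¹

k_2(20) = 3.93 × 0.463^0.5 / 1.16^1.5 = 3.93 × 0.6804 / 1.249 = 2.140 d⁻¹.
k_2(20.2) = 2.140 × 1.024^(20.2−20) = 2.140 × 1.005 = 2.151 d⁻¹.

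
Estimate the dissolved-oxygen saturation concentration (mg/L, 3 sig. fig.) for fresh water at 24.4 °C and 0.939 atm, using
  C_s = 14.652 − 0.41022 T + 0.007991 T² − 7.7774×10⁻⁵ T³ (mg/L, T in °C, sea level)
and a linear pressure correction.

At sea level: C_s = 14.652 − 0.41022×24.4 + 0.007991×24.4² − 7.7774×10⁻⁵×24.4³ = 8.270 mg/L.
Pressure correction: C_s' = 8.270 × 0.939 = 7.766 mg/L.

C_s ≈ 7.77 mg/L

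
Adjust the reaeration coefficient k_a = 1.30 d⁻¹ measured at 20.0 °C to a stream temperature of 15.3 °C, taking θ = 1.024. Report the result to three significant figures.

k_a ≈ 1.16 d⁻¹

k_a(T₂) = k_a(T₁) · θ^(T₂−T₁) = 1.30 × 1.024^(15.3−20.0)
= 1.30 × 1.024^-4.70 = 1.30 × 0.8945 = 1.163 d⁻¹.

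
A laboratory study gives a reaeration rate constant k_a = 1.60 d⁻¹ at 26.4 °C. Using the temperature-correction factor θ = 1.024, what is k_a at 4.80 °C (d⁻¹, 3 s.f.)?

k_a(T₂) = k_a(T₁) · θ^(T₂−T₁) = 1.60 × 1.024^(4.80−26.4)
= 1.60 × 1.024^-21.6 = 1.60 × 0.5991 = 0.9586 d⁻¹.

k_a ≈ 0.959 d⁻¹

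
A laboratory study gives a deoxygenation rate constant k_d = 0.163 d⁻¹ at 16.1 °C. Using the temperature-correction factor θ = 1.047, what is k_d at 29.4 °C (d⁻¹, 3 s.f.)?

k_d(T₂) = k_d(T₁) · θ^(T₂−T₁) = 0.163 × 1.047^(29.4−16.1)
= 0.163 × 1.047^13.3 = 0.163 × 1.842 = 0.3002 d⁻¹.

k_d ≈ 0.300 d⁻¹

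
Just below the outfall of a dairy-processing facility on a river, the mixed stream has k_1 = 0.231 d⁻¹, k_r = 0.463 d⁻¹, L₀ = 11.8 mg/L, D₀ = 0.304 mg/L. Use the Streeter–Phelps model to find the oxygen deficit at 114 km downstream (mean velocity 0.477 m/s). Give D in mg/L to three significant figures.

Travel time t = x/v = 114 km / (0.477 m/s) = 114000 m / 0.477 m/s = 239000 s = 2.766 d.
k_1 L₀/(k_r−k_1) = 0.231×11.8/(0.463−0.231) = 2.726/0.2320 = 11.75 mg/L.
e^(−k_1 t) = e^(−0.231×2.766) = 0.5278; e^(−k_r t) = e^(−0.463×2.766) = 0.2778.
D = 11.75 × (0.5278 − 0.2778) + 0.304 × 0.2778 = 2.937 + 0.08446 = 3.022 mg/L.

D ≈ 3.02 mg/L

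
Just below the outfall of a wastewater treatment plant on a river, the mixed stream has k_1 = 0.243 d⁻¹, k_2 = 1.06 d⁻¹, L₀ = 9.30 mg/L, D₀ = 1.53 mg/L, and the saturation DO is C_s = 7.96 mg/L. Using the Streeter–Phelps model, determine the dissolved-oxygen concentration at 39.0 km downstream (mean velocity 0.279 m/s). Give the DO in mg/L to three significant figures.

Travel time t = x/v = 39.0 km / (0.279 m/s) = 39000 m / 0.279 m/s = 139800 s = 1.618 d.
k_1 L₀/(k_2−k_1) = 0.243×9.30/(1.06−0.243) = 2.260/0.8170 = 2.766 mg/L.
e^(−k_1 t) = e^(−0.243×1.618) = 0.6749; e^(−k_2 t) = e^(−1.06×1.618) = 0.1800.
D = 2.766 × (0.6749 − 0.1800) + 1.53 × 0.1800 = 1.369 + 0.2754 = 1.644 mg/L.
DO = C_s − D = 7.96 − 1.644 = 6.316 mg/L.

DO ≈ 6.32 mg/L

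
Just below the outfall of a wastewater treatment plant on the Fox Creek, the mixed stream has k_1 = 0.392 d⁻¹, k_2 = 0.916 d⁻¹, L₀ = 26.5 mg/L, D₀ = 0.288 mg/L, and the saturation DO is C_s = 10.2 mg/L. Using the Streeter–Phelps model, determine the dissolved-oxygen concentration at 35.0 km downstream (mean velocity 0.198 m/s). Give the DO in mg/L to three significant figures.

Travel time t = x/v = 35.0 km / (0.198 m/s) = 35000 m / 0.198 m/s = 176800 s = 2.046 d.
k_1 L₀/(k_2−k_1) = 0.392×26.5/(0.916−0.392) = 10.39/0.5240 = 19.82 mg/L.
e^(−k_1 t) = e^(−0.392×2.046) = 0.4484; e^(−k_2 t) = e^(−0.916×2.046) = 0.1535.
D = 19.82 × (0.4484 − 0.1535) + 0.288 × 0.1535 = 5.847 + 0.04421 = 5.891 mg/L.
DO = C_s − D = 10.2 − 5.891 = 4.309 mg/L.

DO ≈ 4.31 mg/L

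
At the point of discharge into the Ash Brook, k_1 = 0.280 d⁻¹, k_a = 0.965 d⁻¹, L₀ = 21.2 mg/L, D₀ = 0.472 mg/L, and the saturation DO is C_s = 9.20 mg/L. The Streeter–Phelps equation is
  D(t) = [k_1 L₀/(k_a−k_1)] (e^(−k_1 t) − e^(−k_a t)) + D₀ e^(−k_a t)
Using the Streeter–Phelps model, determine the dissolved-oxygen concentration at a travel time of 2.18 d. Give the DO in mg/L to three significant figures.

DO ≈ 5.49 mg/L

k_1 L₀/(k_a−k_1) = 0.280×21.2/(0.965−0.280) = 5.936/0.6850 = 8.666 mg/L.
e^(−k_1 t) = e^(−0.280×2.180) = 0.5431; e^(−k_a t) = e^(−0.965×2.180) = 0.1220.
D = 8.666 × (0.5431 − 0.1220) + 0.472 × 0.1220 = 3.649 + 0.05759 = 3.707 mg/L.
DO = C_s − D = 9.20 − 3.707 = 5.493 mg/L.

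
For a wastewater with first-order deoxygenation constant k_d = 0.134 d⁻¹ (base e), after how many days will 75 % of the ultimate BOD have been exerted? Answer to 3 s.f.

t ≈ 10.3 d

y/L₀ = 1 − e^(−k_d t) = 0.75 ⇒ e^(−k_d t) = 0.250
t = −ln(0.250) / 0.134 = 1.386 / 0.134 = 10.35 d.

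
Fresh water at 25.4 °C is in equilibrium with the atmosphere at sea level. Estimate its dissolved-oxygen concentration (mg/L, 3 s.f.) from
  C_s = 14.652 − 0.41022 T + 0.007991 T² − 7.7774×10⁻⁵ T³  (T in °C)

C_s = 14.652 − 0.41022×25.4 + 0.007991×25.4² − 7.7774×10⁻⁵×25.4³ = 8.113 mg/L.

C_s ≈ 8.11 mg/L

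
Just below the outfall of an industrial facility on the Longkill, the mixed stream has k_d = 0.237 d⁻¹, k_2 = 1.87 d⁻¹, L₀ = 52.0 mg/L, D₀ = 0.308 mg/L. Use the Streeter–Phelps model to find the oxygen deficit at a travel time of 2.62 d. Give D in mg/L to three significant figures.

k_d L₀/(k_2−k_d) = 0.237×52.0/(1.87−0.237) = 12.32/1.633 = 7.547 mg/L.
e^(−k_d t) = e^(−0.237×2.620) = 0.5374; e^(−k_2 t) = e^(−1.87×2.620) = 0.007451.
D = 7.547 × (0.5374 − 0.007451) + 0.308 × 0.007451 = 4.000 + 0.002295 = 4.002 mg/L.

D ≈ 4.00 mg/L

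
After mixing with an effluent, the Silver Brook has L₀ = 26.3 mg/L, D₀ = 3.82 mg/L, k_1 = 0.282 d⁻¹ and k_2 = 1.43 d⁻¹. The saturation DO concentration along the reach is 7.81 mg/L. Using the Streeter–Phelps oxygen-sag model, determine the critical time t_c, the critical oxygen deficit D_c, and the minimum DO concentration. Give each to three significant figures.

At the critical point dD/dt = 0, so k_1 L₀ e^(−k_1 t) = k_2 D. Substituting D(t) from the Streeter–Phelps equation and solving for t gives
t_c = ln[(k_2/k_1)(1 − D₀(k_2−k_1)/(k_1 L₀))] / (k_2−k_1).
Here k_2−k_1 = 1.148 d⁻¹ and 1 − D₀(k_2−k_1)/(k_1 L₀) = 1 − 3.82×1.148/(0.282×26.3) = 0.4087, so
t_c = ln(5.071 × 0.4087) / 1.148 = 0.7288 / 1.148 = 0.6348 d.
D_c = (k_1/k_2) L₀ e^(−k_1 t_c) = (0.282/1.43) × 26.3 × e^(−0.282×0.6348) = 0.1972 × 26.3 × 0.8361 = 4.336 mg/L.
Minimum DO = C_s − D_c = 7.81 − 4.336 = 3.474 mg/L.

t_c ≈ 0.635 d; D_c ≈ 4.34 mg/L; min DO ≈ 3.47 mg/L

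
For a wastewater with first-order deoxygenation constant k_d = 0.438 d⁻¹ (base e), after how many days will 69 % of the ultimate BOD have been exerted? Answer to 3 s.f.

y/L₀ = 1 − e^(−k_d t) = 0.69 ⇒ e^(−k_d t) = 0.310
t = −ln(0.310) / 0.438 = 1.171 / 0.438 = 2.674 d.

t ≈ 2.67 d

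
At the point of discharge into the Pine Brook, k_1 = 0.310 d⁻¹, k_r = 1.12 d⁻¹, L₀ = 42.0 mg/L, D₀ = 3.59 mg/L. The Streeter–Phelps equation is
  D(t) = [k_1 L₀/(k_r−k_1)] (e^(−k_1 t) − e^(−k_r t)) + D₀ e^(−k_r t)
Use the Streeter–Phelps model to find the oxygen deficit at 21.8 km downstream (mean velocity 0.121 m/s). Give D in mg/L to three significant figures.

Travel time t = x/v = 21.8 km / (0.121 m/s) = 21800 m / 0.121 m/s = 180200 s = 2.085 d.
k_1 L₀/(k_r−k_1) = 0.310×42.0/(1.12−0.310) = 13.02/0.8100 = 16.07 mg/L.
e^(−k_1 t) = e^(−0.310×2.085) = 0.5239; e^(−k_r t) = e^(−1.12×2.085) = 0.09676.
D = 16.07 × (0.5239 − 0.09676) + 3.59 × 0.09676 = 6.866 + 0.3474 = 7.213 mg/L.

D ≈ 7.21 mg/L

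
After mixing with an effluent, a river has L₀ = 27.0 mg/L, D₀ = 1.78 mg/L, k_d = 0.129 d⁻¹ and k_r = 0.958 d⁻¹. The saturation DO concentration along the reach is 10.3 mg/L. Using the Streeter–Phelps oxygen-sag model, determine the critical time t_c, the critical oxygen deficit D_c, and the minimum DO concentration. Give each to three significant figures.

t_c = [1/(k_r−k_d)] ln[(k_r/k_d)(1 − D₀(k_r−k_d)/(k_d L₀))]
= [1/(0.958−0.129)] ln[(0.958/0.129)(1 − 1.78×0.8290/(0.129×27.0))]
= (1/0.8290) ln[7.426 × 0.5763] = 1.206 × ln(4.280) = 1.206 × 1.454 = 1.754 d.
D_c = (k_d/k_r) L₀ e^(−k_d t_c) = (0.129/0.958) × 27.0 × e^(−0.129×1.754) = 0.1347 × 27.0 × 0.7975 = 2.900 mg/L.
Minimum DO = C_s − D_c = 10.3 − 2.900 = 7.400 mg/L.

t_c ≈ 1.75 d; D_c ≈ 2.90 mg/L; min DO ≈ 7.40 mg/L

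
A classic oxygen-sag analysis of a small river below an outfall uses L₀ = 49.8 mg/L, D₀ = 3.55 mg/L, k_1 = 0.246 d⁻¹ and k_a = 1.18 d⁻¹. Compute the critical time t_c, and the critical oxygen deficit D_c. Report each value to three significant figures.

t_c ≈ 1.34 d; D_c ≈ 7.47 mg/L

t_c = [1/(k_a−k_1)] ln[(k_a/k_1)(1 − D₀(k_a−k_1)/(k_1 L₀))]
= [1/(1.18−0.246)] ln[(1.18/0.246)(1 − 3.55×0.9340/(0.246×49.8))]
= (1/0.9340) ln[4.797 × 0.7293] = 1.071 × ln(3.498) = 1.071 × 1.252 = 1.341 d.
L(t_c) = L₀ e^(−k_1 t_c) = 49.8 × 0.7190 = 35.81 mg/L, and at the critical point k_a D_c = k_1 L, so D_c = (0.246/1.18) × 35.81 = 7.465 mg/L.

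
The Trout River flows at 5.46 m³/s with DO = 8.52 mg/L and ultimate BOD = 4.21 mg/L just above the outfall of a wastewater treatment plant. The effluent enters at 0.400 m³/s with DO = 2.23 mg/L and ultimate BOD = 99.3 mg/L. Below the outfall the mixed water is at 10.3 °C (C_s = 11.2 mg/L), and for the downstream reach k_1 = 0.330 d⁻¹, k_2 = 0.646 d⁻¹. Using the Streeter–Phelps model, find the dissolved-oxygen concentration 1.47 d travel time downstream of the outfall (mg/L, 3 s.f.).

DO ≈ 7.44 mg/L

Mixed DO = (5.46×8.52 + 0.400×2.23)/(5.46+0.400) = 47.41/5.860 = 8.091 mg/L.
Mixed L₀ = (5.46×4.21 + 0.400×99.3)/(5.860) = 62.71/5.860 = 10.70 mg/L.
Initial deficit D₀ = C_s − DO₀ = 11.2 − 8.091 = 3.109 mg/L.
D(1.47) = [0.330×10.70/(0.646−0.330)](e^(−0.330×1.47) − e^(−0.646×1.47)) + 3.109 e^(−0.646×1.47)
= 11.17 × (0.6156 − 0.3869) + 3.109 × 0.3869 = 3.759 mg/L.
DO = 11.2 − 3.759 = 7.441 mg/L.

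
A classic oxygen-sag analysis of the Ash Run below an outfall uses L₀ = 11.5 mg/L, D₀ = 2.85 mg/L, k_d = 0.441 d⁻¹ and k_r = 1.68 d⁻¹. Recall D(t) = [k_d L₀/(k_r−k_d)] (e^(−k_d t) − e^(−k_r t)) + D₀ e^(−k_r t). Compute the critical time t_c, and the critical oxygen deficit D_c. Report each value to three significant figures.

t_c ≈ 0.118 d; D_c ≈ 2.87 mg/L

t_c = [1/(k_r−k_d)] ln[(k_r/k_d)(1 − D₀(k_r−k_d)/(k_d L₀))]
= [1/(1.68−0.441)] ln[(1.68/0.441)(1 − 2.85×1.239/(0.441×11.5))]
= (1/1.239) ln[3.810 × 0.3037] = 0.8071 × ln(1.157) = 0.8071 × 0.1459 = 0.1177 d.
L(t_c) = L₀ e^(−k_d t_c) = 11.5 × 0.9494 = 10.92 mg/L, and at the critical point k_r D_c = k_d L, so D_c = (0.441/1.68) × 10.92 = 2.866 mg/L.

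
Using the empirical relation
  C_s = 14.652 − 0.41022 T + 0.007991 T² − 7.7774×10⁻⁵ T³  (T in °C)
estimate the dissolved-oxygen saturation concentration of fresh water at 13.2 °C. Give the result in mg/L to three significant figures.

C_s ≈ 10.5 mg/L

C_s = 14.652 − 0.41022×13.2 + 0.007991×13.2² − 7.7774×10⁻⁵×13.2³ = 10.45 mg/L.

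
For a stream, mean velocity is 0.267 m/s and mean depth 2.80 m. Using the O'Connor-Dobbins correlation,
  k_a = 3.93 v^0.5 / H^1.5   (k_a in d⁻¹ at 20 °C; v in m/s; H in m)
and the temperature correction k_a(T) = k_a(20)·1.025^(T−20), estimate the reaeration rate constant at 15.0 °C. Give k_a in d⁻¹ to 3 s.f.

k_a(20) = 3.93 × 0.267^0.5 / 2.80^1.5 = 3.93 × 0.5167 / 4.685 = 0.4334 d⁻¹.
k_a(15.0) = 0.4334 × 1.025^(15.0−20) = 0.4334 × 0.8839 = 0.3831 d⁻¹.

k_a ≈ 0.383 d⁻¹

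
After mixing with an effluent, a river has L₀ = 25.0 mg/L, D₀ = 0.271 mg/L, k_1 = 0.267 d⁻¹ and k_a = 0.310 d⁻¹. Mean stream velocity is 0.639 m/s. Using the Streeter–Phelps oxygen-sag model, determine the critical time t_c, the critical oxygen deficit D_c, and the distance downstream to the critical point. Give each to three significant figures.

With k_a/k_1 = 1.161 and 1 − D₀(k_a−k_1)/(k_1 L₀) = 0.9983,
t_c = ln(1.161 × 0.9983) / (0.310 − 0.267) = ln(1.159) / 0.04300 = 0.1476/0.04300 = 3.432 d.
D_c = (k_1/k_a) L₀ e^(−k_1 t_c) = (0.267/0.310) × 25.0 × e^(−0.267×3.432) = 0.8613 × 25.0 × 0.4000 = 8.612 mg/L.
x_c = v t_c = 0.639 m/s × 3.432 d × 86400 s/d = 189500 m ≈ 189 km.

t_c ≈ 3.43 d; D_c ≈ 8.61 mg/L; x_c ≈ 189 km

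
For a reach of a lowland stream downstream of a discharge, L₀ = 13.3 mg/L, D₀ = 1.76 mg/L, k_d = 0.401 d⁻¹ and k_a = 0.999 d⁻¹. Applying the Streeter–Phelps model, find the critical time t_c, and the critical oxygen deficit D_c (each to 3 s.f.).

At the critical point dD/dt = 0, so k_d L₀ e^(−k_d t) = k_a D. Substituting D(t) from the Streeter–Phelps equation and solving for t gives
t_c = ln[(k_a/k_d)(1 − D₀(k_a−k_d)/(k_d L₀))] / (k_a−k_d).
Here k_a−k_d = 0.5980 d⁻¹ and 1 − D₀(k_a−k_d)/(k_d L₀) = 1 − 1.76×0.5980/(0.401×13.3) = 0.8027, so
t_c = ln(2.491 × 0.8027) / 0.5980 = 0.6930 / 0.5980 = 1.159 d.
D_c = (k_d/k_a) L₀ e^(−k_d t_c) = (0.401/0.999) × 13.3 × e^(−0.401×1.159) = 0.4014 × 13.3 × 0.6283 = 3.354 mg/L.

t_c ≈ 1.16 d; D_c ≈ 3.35 mg/L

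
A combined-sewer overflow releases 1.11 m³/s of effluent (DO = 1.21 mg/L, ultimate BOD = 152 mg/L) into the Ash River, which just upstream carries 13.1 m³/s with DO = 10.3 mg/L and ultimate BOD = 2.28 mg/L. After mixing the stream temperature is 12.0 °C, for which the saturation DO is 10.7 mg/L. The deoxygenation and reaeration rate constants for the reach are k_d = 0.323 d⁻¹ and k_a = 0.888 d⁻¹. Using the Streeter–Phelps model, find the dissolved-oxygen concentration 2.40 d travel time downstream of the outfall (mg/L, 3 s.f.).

DO ≈ 7.84 mg/L

Mixed DO = (13.1×10.3 + 1.11×1.21)/(13.1+1.11) = 136.3/14.21 = 9.590 mg/L.
Mixed L₀ = (13.1×2.28 + 1.11×152)/(14.21) = 198.6/14.21 = 13.98 mg/L.
Initial deficit D₀ = C_s − DO₀ = 10.7 − 9.590 = 1.110 mg/L.
D(2.40) = [0.323×13.98/(0.888−0.323)](e^(−0.323×2.40) − e^(−0.888×2.40)) + 1.110 e^(−0.888×2.40)
= 7.989 × (0.4606 − 0.1187) + 1.110 × 0.1187 = 2.863 mg/L.
DO = 10.7 − 2.863 = 7.837 mg/L.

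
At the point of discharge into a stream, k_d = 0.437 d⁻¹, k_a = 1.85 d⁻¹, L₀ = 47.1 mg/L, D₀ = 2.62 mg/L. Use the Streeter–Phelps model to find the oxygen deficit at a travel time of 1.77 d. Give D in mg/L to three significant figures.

k_d L₀/(k_a−k_d) = 0.437×47.1/(1.85−0.437) = 20.58/1.413 = 14.57 mg/L.
e^(−k_d t) = e^(−0.437×1.770) = 0.4614; e^(−k_a t) = e^(−1.85×1.770) = 0.03784.
D = 14.57 × (0.4614 − 0.03784) + 2.62 × 0.03784 = 6.170 + 0.09913 = 6.269 mg/L.

D ≈ 6.27 mg/L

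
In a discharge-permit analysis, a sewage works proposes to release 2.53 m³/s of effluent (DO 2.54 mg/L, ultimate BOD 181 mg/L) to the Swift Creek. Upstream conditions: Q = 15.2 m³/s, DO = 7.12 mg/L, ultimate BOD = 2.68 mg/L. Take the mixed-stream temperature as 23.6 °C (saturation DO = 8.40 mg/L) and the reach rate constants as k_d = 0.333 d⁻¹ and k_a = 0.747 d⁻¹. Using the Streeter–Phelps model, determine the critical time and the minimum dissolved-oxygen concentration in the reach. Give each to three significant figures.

Mixed DO = (15.2×7.12 + 2.53×2.54)/(15.2+2.53) = 114.7/17.73 = 6.466 mg/L.
Mixed L₀ = (15.2×2.68 + 2.53×181)/(17.73) = 498.7/17.73 = 28.13 mg/L.
Initial deficit D₀ = C_s − DO₀ = 8.40 − 6.466 = 1.934 mg/L.
t_c = (1/0.4140) ln[(0.747/0.333)(1 − 1.934×0.4140/(0.333×28.13))] = 2.415 × ln(2.052) = 1.736 d.
D_c = (0.333/0.747) × 28.13 × e^(−0.333×1.736) = 0.4458 × 28.13 × 0.5610 = 7.034 mg/L.
Minimum DO = 8.40 − 7.034 = 1.366 mg/L.

t_c ≈ 1.74 d; minimum DO ≈ 1.37 mg/L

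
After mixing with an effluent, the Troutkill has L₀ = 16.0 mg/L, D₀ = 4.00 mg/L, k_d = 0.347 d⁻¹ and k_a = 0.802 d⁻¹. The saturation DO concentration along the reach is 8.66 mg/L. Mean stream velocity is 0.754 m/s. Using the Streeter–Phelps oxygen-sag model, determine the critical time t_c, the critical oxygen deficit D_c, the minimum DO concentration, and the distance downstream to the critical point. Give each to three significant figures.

With k_a/k_d = 2.311 and 1 − D₀(k_a−k_d)/(k_d L₀) = 0.6722,
t_c = ln(2.311 × 0.6722) / (0.802 − 0.347) = ln(1.554) / 0.4550 = 0.4406/0.4550 = 0.9683 d.
D_c = (k_d/k_a) L₀ e^(−k_d t_c) = (0.347/0.802) × 16.0 × e^(−0.347×0.9683) = 0.4327 × 16.0 × 0.7146 = 4.947 mg/L.
Minimum DO = C_s − D_c = 8.66 − 4.947 = 3.713 mg/L.
x_c = v t_c = 0.754 m/s × 0.9683 d × 86400 s/d = 63080 m ≈ 63.1 km.

t_c ≈ 0.968 d; D_c ≈ 4.95 mg/L; min DO ≈ 3.71 mg/L; x_c ≈ 63.1 km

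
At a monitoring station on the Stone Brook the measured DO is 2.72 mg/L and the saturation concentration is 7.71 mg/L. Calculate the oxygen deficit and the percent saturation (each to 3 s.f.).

D = C_s − C = 7.71 − 2.72 = 4.99 mg/L.
% saturation = 2.72/7.71 × 100 = 35.3 %.

D ≈ 4.99 mg/L; 35.3 % saturation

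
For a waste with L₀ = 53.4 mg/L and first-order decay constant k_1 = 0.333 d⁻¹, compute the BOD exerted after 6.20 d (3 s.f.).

y_t = L₀(1 − e^(−k_1 t)) = 53.4 × (1 − e^(−0.333×6.20))
= 53.4 × (1 − 0.1269) = 53.4 × 0.8731 = 46.63 mg/L.

y ≈ 46.6 mg/L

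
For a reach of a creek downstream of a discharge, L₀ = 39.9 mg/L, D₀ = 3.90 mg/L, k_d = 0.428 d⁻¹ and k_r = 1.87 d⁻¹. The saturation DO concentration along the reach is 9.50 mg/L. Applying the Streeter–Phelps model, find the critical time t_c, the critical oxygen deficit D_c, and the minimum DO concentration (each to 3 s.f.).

t_c = [1/(k_r−k_d)] ln[(k_r/k_d)(1 − D₀(k_r−k_d)/(k_d L₀))]
= [1/(1.87−0.428)] ln[(1.87/0.428)(1 − 3.90×1.442/(0.428×39.9))]
= (1/1.442) ln[4.369 × 0.6707] = 0.6935 × ln(2.930) = 0.6935 × 1.075 = 0.7456 d.
D_c = (k_d/k_r) L₀ e^(−k_d t_c) = (0.428/1.87) × 39.9 × e^(−0.428×0.7456) = 0.2289 × 39.9 × 0.7268 = 6.637 mg/L.
Minimum DO = C_s − D_c = 9.50 − 6.637 = 2.863 mg/L.

t_c ≈ 0.746 d; D_c ≈ 6.64 mg/L; min DO ≈ 2.86 mg/L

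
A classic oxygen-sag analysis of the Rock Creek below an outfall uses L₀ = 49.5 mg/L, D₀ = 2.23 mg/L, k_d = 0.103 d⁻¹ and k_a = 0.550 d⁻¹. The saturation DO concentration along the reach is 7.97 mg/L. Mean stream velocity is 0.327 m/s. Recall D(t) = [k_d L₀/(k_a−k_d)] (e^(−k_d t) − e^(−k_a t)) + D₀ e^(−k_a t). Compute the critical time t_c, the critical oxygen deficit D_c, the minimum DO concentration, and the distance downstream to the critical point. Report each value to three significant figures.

t_c = [1/(k_a−k_d)] ln[(k_a/k_d)(1 − D₀(k_a−k_d)/(k_d L₀))]
= [1/(0.550−0.103)] ln[(0.550/0.103)(1 − 2.23×0.4470/(0.103×49.5))]
= (1/0.4470) ln[5.340 × 0.8045] = 2.237 × ln(4.296) = 2.237 × 1.458 = 3.261 d.
L(t_c) = L₀ e^(−k_d t_c) = 49.5 × 0.7147 = 35.38 mg/L, and at the critical point k_a D_c = k_d L, so D_c = (0.103/0.550) × 35.38 = 6.625 mg/L.
Minimum DO = C_s − D_c = 7.97 − 6.625 = 1.345 mg/L.
x_c = v t_c = 0.327 m/s × 3.261 d × 86400 s/d = 92130 m ≈ 92.1 km.

t_c ≈ 3.26 d; D_c ≈ 6.63 mg/L; min DO ≈ 1.34 mg/L; x_c ≈ 92.1 km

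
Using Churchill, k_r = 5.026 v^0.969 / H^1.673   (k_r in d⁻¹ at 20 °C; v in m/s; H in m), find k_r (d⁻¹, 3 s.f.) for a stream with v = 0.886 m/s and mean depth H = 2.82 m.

k_r ≈ 0.789 d⁻¹

k_r = 5.026 × 0.886^0.969 / 2.82^1.673 = 5.026 × 0.8893 / 5.666 = 0.7889 d⁻¹.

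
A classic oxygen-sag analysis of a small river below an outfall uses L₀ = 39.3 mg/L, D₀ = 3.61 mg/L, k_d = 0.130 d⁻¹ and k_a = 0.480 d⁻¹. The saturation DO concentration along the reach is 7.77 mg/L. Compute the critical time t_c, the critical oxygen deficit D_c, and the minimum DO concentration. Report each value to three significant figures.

t_c ≈ 2.92 d; D_c ≈ 7.28 mg/L; min DO ≈ 0.489 mg/L

t_c = [1/(k_a−k_d)] ln[(k_a/k_d)(1 − D₀(k_a−k_d)/(k_d L₀))]
= [1/(0.480−0.130)] ln[(0.480/0.130)(1 − 3.61×0.3500/(0.130×39.3))]
= (1/0.3500) ln[3.692 × 0.7527] = 2.857 × ln(2.779) = 2.857 × 1.022 = 2.920 d.
D_c = (k_d/k_a) L₀ e^(−k_d t_c) = (0.130/0.480) × 39.3 × e^(−0.130×2.920) = 0.2708 × 39.3 × 0.6841 = 7.281 mg/L.
Minimum DO = C_s − D_c = 7.77 − 7.281 = 0.4886 mg/L.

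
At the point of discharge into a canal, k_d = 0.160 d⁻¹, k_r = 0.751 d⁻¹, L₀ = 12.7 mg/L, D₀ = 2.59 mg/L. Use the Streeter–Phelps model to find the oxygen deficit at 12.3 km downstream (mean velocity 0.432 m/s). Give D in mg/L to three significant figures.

D ≈ 2.60 mg/L

Travel time t = x/v = 12.3 km / (0.432 m/s) = 12300 m / 0.432 m/s = 28470 s = 0.3295 d.
k_d L₀/(k_r−k_d) = 0.160×12.7/(0.751−0.160) = 2.032/0.5910 = 3.438 mg/L.
e^(−k_d t) = e^(−0.160×0.3295) = 0.9486; e^(−k_r t) = e^(−0.751×0.3295) = 0.7808.
D = 3.438 × (0.9486 − 0.7808) + 2.59 × 0.7808 = 0.5772 + 2.022 = 2.599 mg/L.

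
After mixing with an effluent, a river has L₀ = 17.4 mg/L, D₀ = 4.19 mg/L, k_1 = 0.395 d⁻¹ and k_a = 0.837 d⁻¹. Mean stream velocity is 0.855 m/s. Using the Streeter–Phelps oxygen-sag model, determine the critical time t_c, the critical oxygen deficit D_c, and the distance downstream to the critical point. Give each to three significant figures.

t_c ≈ 0.989 d; D_c ≈ 5.56 mg/L; x_c ≈ 73.0 km

t_c = [1/(k_a−k_1)] ln[(k_a/k_1)(1 − D₀(k_a−k_1)/(k_1 L₀))]
= [1/(0.837−0.395)] ln[(0.837/0.395)(1 − 4.19×0.4420/(0.395×17.4))]
= (1/0.4420) ln[2.119 × 0.7305] = 2.262 × ln(1.548) = 2.262 × 0.4370 = 0.9886 d.
L(t_c) = L₀ e^(−k_1 t_c) = 17.4 × 0.6767 = 11.77 mg/L, and at the critical point k_a D_c = k_1 L, so D_c = (0.395/0.837) × 11.77 = 5.557 mg/L.
x_c = v t_c = 0.855 m/s × 0.9886 d × 86400 s/d = 73030 m ≈ 73.0 km.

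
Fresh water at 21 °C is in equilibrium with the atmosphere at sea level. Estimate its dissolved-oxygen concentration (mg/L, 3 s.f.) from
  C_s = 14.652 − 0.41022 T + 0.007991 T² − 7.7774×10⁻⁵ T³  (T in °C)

C_s ≈ 8.84 mg/L

C_s = 14.652 − 0.41022×21 + 0.007991×21² − 7.7774×10⁻⁵×21³ = 8.841 mg/L.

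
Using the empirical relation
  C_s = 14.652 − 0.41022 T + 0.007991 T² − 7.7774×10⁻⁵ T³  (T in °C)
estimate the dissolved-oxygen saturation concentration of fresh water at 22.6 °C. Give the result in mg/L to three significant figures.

C_s = 14.652 − 0.41022×22.6 + 0.007991×22.6² − 7.7774×10⁻⁵×22.6³ = 8.565 mg/L.

C_s ≈ 8.56 mg/L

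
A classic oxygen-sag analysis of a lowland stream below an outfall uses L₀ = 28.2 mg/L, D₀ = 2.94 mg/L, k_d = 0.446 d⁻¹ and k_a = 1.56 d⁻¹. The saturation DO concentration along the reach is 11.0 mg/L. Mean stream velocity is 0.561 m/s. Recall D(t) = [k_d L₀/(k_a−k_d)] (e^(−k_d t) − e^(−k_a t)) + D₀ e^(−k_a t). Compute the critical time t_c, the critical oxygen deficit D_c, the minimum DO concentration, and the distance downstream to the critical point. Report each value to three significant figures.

t_c ≈ 0.853 d; D_c ≈ 5.51 mg/L; min DO ≈ 5.49 mg/L; x_c ≈ 41.4 km

t_c = [1/(k_a−k_d)] ln[(k_a/k_d)(1 − D₀(k_a−k_d)/(k_d L₀))]
= [1/(1.56−0.446)] ln[(1.56/0.446)(1 − 2.94×1.114/(0.446×28.2))]
= (1/1.114) ln[3.498 × 0.7396] = 0.8977 × ln(2.587) = 0.8977 × 0.9505 = 0.8532 d.
L(t_c) = L₀ e^(−k_d t_c) = 28.2 × 0.6835 = 19.27 mg/L, and at the critical point k_a D_c = k_d L, so D_c = (0.446/1.56) × 19.27 = 5.511 mg/L.
Minimum DO = C_s − D_c = 11.0 − 5.511 = 5.489 mg/L.
x_c = v t_c = 0.561 m/s × 0.8532 d × 86400 s/d = 41360 m ≈ 41.4 km.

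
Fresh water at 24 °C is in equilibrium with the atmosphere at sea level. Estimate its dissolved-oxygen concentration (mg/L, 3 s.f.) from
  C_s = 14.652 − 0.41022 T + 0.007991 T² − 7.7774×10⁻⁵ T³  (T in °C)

C_s ≈ 8.33 mg/L

C_s = 14.652 − 0.41022×24 + 0.007991×24² − 7.7774×10⁻⁵×24³ = 8.334 mg/L.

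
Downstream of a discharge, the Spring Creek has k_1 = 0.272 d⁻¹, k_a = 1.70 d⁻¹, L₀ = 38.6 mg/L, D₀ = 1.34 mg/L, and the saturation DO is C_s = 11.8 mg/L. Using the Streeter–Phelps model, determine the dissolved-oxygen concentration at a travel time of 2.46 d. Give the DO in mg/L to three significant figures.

DO ≈ 8.13 mg/L

k_1 L₀/(k_a−k_1) = 0.272×38.6/(1.70−0.272) = 10.50/1.428 = 7.352 mg/L.
e^(−k_1 t) = e^(−0.272×2.460) = 0.5122; e^(−k_a t) = e^(−1.70×2.460) = 0.01527.
D = 7.352 × (0.5122 − 0.01527) + 1.34 × 0.01527 = 3.653 + 0.02046 = 3.674 mg/L.
DO = C_s − D = 11.8 − 3.674 = 8.126 mg/L.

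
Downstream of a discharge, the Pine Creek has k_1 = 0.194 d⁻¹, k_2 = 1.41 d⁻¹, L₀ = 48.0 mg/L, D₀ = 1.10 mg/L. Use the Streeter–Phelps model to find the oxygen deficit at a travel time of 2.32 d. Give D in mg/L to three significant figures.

k_1 L₀/(k_2−k_1) = 0.194×48.0/(1.41−0.194) = 9.312/1.216 = 7.658 mg/L.
e^(−k_1 t) = e^(−0.194×2.320) = 0.6376; e^(−k_2 t) = e^(−1.41×2.320) = 0.03796.
D = 7.658 × (0.6376 − 0.03796) + 1.10 × 0.03796 = 4.592 + 0.04176 = 4.634 mg/L.

D ≈ 4.63 mg/L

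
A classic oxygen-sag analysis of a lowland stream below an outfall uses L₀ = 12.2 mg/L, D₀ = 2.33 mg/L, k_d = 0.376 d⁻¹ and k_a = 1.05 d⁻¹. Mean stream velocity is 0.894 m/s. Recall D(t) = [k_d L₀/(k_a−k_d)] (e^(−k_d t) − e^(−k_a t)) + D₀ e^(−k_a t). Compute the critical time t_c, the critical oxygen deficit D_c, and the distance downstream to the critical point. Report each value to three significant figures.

t_c ≈ 0.902 d; D_c ≈ 3.11 mg/L; x_c ≈ 69.7 km

t_c = [1/(k_a−k_d)] ln[(k_a/k_d)(1 − D₀(k_a−k_d)/(k_d L₀))]
= [1/(1.05−0.376)] ln[(1.05/0.376)(1 − 2.33×0.6740/(0.376×12.2))]
= (1/0.6740) ln[2.793 × 0.6577] = 1.484 × ln(1.837) = 1.484 × 0.6079 = 0.9019 d.
L(t_c) = L₀ e^(−k_d t_c) = 12.2 × 0.7124 = 8.691 mg/L, and at the critical point k_a D_c = k_d L, so D_c = (0.376/1.05) × 8.691 = 3.112 mg/L.
x_c = v t_c = 0.894 m/s × 0.9019 d × 86400 s/d = 69660 m ≈ 69.7 km.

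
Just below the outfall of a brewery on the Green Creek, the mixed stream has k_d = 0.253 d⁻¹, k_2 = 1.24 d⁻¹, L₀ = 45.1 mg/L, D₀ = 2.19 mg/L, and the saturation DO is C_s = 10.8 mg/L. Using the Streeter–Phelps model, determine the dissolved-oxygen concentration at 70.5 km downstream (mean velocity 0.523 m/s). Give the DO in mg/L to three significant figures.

DO ≈ 4.36 mg/L

Travel time t = x/v = 70.5 km / (0.523 m/s) = 70500 m / 0.523 m/s = 134800 s = 1.560 d.
k_d L₀/(k_2−k_d) = 0.253×45.1/(1.24−0.253) = 11.41/0.9870 = 11.56 mg/L.
e^(−k_d t) = e^(−0.253×1.560) = 0.6739; e^(−k_2 t) = e^(−1.24×1.560) = 0.1445.
D = 11.56 × (0.6739 − 0.1445) + 2.19 × 0.1445 = 6.120 + 0.3164 = 6.436 mg/L.
DO = C_s − D = 10.8 − 6.436 = 4.364 mg/L.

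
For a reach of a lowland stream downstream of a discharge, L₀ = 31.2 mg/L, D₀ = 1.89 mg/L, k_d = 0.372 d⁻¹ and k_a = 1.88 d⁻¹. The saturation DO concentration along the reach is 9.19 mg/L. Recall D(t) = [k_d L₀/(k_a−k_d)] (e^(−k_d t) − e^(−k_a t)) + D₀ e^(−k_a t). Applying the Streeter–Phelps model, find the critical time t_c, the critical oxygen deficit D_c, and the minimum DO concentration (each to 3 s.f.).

t_c ≈ 0.887 d; D_c ≈ 4.44 mg/L; min DO ≈ 4.75 mg/L

t_c = [1/(k_a−k_d)] ln[(k_a/k_d)(1 − D₀(k_a−k_d)/(k_d L₀))]
= [1/(1.88−0.372)] ln[(1.88/0.372)(1 − 1.89×1.508/(0.372×31.2))]
= (1/1.508) ln[5.054 × 0.7544] = 0.6631 × ln(3.813) = 0.6631 × 1.338 = 0.8875 d.
L(t_c) = L₀ e^(−k_d t_c) = 31.2 × 0.7188 = 22.43 mg/L, and at the critical point k_a D_c = k_d L, so D_c = (0.372/1.88) × 22.43 = 4.438 mg/L.
Minimum DO = C_s − D_c = 9.19 − 4.438 = 4.752 mg/L.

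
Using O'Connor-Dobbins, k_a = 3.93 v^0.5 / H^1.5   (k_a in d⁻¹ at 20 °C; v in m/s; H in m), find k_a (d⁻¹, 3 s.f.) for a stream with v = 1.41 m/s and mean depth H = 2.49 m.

k_a = 3.93 × 1.41^0.5 / 2.49^1.5 = 3.93 × 1.187 / 3.929 = 1.188 d⁻¹.

k_a ≈ 1.19 d⁻¹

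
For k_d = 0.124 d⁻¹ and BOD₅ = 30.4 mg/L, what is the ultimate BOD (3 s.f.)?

L₀ ≈ 65.8 mg/L

BOD₅ = L₀(1 − e^(−5k_d)) ⇒ L₀ = BOD₅ / (1 − e^(−5×0.124))
= 30.4 / (1 − 0.5379) = 30.4 / 0.4621 = 65.79 mg/L.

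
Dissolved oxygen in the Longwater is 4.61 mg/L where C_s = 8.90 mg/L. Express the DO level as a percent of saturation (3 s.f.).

% saturation = C/C_s × 100 = 4.61/8.90 × 100 = 51.8 %.

51.8 % saturation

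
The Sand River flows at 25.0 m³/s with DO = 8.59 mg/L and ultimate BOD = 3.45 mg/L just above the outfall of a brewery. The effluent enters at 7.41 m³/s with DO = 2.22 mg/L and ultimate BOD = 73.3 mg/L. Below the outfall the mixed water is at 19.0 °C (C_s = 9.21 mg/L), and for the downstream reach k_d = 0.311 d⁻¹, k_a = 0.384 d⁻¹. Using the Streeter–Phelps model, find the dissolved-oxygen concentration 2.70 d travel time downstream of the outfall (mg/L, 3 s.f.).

DO ≈ 2.08 mg/L

Mixed DO = (25.0×8.59 + 7.41×2.22)/(25.0+7.41) = 231.2/32.41 = 7.134 mg/L.
Mixed L₀ = (25.0×3.45 + 7.41×73.3)/(32.41) = 629.4/32.41 = 19.42 mg/L.
Initial deficit D₀ = C_s − DO₀ = 9.21 − 7.134 = 2.076 mg/L.
D(2.70) = [0.311×19.42/(0.384−0.311)](e^(−0.311×2.70) − e^(−0.384×2.70)) + 2.076 e^(−0.384×2.70)
= 82.73 × (0.4318 − 0.3546) + 2.076 × 0.3546 = 7.128 mg/L.
DO = 9.21 − 7.128 = 2.082 mg/L.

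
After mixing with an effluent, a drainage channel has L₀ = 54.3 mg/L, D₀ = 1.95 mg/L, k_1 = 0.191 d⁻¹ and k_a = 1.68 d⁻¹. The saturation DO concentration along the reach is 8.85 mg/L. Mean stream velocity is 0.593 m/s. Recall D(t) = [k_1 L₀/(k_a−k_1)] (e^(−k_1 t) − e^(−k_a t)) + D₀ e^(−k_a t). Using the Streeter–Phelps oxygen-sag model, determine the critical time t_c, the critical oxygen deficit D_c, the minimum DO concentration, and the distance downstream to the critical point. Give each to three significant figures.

With k_a/k_1 = 8.796 and 1 − D₀(k_a−k_1)/(k_1 L₀) = 0.7200,
t_c = ln(8.796 × 0.7200) / (1.68 − 0.191) = ln(6.333) / 1.489 = 1.846/1.489 = 1.240 d.
L(t_c) = L₀ e^(−k_1 t_c) = 54.3 × 0.7892 = 42.85 mg/L, and at the critical point k_a D_c = k_1 L, so D_c = (0.191/1.68) × 42.85 = 4.872 mg/L.
Minimum DO = C_s − D_c = 8.85 − 4.872 = 3.978 mg/L.
x_c = v t_c = 0.593 m/s × 1.240 d × 86400 s/d = 63510 m ≈ 63.5 km.

t_c ≈ 1.24 d; D_c ≈ 4.87 mg/L; min DO ≈ 3.98 mg/L; x_c ≈ 63.5 km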